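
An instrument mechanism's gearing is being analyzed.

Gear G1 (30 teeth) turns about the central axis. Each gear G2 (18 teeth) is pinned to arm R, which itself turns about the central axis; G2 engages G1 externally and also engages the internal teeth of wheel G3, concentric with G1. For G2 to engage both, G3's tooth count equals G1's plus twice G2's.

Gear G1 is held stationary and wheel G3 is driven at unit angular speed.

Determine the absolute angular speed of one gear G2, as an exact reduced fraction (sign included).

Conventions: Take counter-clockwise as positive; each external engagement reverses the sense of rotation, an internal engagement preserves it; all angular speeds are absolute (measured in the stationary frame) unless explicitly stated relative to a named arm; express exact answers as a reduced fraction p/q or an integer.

planetary set (30T centre, 18T on arm, 66T internal) — Willis relation
ring teeth: 30 + 2·18 = 66
30(ω_sun−ω_arm) = −66(ω_ring−ω_arm),  ω_sun = 0, ω_ring = 1
30(0−ω_arm) = −66(1−ω_arm)  ⇒  96·ω_arm = 66  ⇒  ω_arm = 11/16
sun–planet mesh: 30·(0−11/16) = −18·(ω_p−ω_arm)  ⇒  ω_p−ω_arm = 55/48
ω_p = 11/16 + 55/48 = 11/6
exact speed ratio = 11/6

11/6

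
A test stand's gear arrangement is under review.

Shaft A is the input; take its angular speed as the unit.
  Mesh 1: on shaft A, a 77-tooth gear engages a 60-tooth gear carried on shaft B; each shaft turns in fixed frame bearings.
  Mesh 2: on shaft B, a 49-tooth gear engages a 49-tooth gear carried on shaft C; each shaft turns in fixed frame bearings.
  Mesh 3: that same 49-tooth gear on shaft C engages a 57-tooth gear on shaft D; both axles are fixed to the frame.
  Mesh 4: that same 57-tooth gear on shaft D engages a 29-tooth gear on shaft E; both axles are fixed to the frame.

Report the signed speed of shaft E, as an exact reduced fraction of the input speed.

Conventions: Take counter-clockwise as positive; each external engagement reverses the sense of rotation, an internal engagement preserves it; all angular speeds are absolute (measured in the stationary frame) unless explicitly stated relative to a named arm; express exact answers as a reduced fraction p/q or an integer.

3773/1740

4-mesh fixed-axis compound train (all bearings frame-fixed)
mesh 1 [77T→60T]: |ω|/ω_in = 1×77/60 = 77/60, sense flips to −
mesh 2 [49T→49T]: |ω|/ω_in = (77/60)×49/49 = 77/60, sense flips to +
mesh 3 [49T→57T]: |ω|/ω_in = (77/60)×49/57 = 3773/3420, sense flips to −
mesh 4 [57T→29T]: |ω|/ω_in = (3773/3420)×57/29 = 3773/1740, sense flips to +
signed output speed (× input speed) = 3773/1740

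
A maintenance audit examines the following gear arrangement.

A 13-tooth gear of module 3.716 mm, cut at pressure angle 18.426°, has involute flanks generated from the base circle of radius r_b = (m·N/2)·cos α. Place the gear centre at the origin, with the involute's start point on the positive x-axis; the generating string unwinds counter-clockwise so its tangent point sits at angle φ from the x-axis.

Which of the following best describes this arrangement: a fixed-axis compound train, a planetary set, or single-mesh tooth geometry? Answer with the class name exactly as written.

recognized (one wheel, involute flank): single-mesh tooth geometry, m = 3.716, N = 13
classification: single-mesh tooth geometry

single-mesh tooth geometry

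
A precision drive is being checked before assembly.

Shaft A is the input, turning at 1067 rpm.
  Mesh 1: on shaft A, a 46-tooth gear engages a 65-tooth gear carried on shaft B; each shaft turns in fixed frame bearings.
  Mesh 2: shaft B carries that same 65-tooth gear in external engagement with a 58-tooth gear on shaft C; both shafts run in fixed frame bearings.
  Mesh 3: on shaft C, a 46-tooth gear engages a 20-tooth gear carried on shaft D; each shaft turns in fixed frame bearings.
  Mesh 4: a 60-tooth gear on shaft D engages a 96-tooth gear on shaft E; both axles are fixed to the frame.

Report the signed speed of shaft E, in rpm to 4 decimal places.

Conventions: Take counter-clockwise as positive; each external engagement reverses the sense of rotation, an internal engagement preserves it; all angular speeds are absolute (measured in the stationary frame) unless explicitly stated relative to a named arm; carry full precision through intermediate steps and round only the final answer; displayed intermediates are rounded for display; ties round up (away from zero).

+1216.4720 rpm

4-mesh fixed-axis compound train (all bearings frame-fixed)
mesh 1 [46T→65T]: ω = 1067.0000×46/65 = 755.1077 rpm, sense flips to −
mesh 2 [65T→58T]: ω = 755.1077×65/58 = 846.2414 rpm, sense flips to +
mesh 3 [46T→20T]: ω = 846.2414×46/20 = 1946.3552 rpm, sense flips to −
mesh 4 [60T→96T]: ω = 1946.3552×60/96 = 1216.4720 rpm, sense flips to +
signed output speed = +1216.4720 rpm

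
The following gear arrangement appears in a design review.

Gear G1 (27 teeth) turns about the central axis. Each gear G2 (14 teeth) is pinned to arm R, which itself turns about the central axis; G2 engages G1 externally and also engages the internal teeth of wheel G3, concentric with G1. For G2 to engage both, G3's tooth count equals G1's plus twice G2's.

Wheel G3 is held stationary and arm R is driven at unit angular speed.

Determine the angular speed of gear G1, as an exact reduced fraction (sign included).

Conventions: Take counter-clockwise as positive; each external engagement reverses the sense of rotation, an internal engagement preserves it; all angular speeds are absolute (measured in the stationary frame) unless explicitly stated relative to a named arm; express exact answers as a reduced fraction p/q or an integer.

topology: planetary set — G1 27T / G2 14T / G3 55T, arm = carrier (Willis)
ring teeth: 27 + 2·14 = 55
27(ω_sun−ω_arm) = −55(ω_ring−ω_arm),  ω_ring = 0, ω_arm = 1
ω_sun = 1 − (55/27)(0−1) = 82/27
exact speed ratio = 82/27

82/27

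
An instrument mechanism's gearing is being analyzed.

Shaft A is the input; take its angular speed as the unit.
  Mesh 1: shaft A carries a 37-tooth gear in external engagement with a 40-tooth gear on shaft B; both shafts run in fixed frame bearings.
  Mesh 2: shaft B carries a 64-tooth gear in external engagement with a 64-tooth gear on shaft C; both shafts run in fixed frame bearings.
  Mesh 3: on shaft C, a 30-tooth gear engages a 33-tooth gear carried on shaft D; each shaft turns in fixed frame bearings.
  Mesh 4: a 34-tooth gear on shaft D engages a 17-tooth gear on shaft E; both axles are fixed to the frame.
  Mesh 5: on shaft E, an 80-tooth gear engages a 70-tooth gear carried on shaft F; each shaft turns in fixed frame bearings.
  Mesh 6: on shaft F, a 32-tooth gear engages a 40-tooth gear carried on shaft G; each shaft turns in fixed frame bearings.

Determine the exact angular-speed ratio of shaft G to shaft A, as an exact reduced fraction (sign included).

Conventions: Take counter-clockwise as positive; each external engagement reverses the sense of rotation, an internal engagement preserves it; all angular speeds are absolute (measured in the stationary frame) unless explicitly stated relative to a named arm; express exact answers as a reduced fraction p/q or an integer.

class = fixed-axis compound train [6 meshes; 6 ratios multiply, 6 sense flips]
mesh 1 [37T→40T]: running ratio 37/40, sense −
mesh 2 [64T→64T]: running ratio 37/40, sense +
mesh 3 [30T→33T]: running ratio 37/44, sense −
mesh 4 [34T→17T]: running ratio 37/22, sense +
mesh 5 [80T→70T]: running ratio 148/77, sense −
mesh 6 [32T→40T]: running ratio 592/385, sense +
ω_out/ω_in = 592/385

592/385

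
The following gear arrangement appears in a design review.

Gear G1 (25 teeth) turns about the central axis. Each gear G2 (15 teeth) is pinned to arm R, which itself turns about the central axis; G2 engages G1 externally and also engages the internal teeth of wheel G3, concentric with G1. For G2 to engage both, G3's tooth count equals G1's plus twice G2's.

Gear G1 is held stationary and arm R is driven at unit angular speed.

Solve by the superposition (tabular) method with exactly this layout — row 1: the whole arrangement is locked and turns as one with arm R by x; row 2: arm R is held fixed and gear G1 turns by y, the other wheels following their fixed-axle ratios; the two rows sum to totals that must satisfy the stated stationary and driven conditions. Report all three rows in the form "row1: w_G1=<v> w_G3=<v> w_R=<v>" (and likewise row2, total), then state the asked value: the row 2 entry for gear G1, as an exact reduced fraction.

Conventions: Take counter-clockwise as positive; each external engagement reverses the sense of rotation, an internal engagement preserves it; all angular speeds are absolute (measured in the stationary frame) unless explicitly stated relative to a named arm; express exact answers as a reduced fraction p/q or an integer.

row1: w_G1=1 w_G3=1 w_R=1
row2: w_G1=-1 w_G3=5/11 w_R=0
total: w_G1=0 w_G3=16/11 w_R=1
asked value: -1

planetary set (25T centre, 15T on arm, 55T internal) — Willis relation
row 1: whole set turns with the arm by x
row 2 — arm fixed, fixed-axis ratios: sun y, ring −(25/55)·y, arm 0
boundary: total ω_sun = x + y = 0 and total ω_arm = x = 1  ⇒  y = -1, x = 1
row 2 ring = −(25/55)·(-1) = 5/11
totals (row 1 + row 2): sun 1 + (-1) = 0, ring 1 + 5/11 = 16/11, arm 1 + 0 = 1
asked cell (row2, sun) = -1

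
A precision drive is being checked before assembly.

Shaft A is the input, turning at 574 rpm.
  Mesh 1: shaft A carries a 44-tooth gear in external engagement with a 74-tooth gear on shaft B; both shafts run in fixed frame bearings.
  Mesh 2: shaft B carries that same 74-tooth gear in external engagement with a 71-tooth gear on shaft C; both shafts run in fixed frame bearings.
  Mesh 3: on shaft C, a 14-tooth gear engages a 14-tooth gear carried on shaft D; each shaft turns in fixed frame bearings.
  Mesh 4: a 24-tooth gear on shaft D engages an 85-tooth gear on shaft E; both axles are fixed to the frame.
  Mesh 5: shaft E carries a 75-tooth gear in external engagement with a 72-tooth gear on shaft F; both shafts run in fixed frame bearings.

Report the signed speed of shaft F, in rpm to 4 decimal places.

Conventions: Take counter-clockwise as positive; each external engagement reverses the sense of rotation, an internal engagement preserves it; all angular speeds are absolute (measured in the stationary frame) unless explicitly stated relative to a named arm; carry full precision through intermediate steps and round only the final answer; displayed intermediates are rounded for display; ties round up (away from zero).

recognized (6 fixed axles, 5 meshes): fixed-axis compound train
mesh 1 [44T→74T]: ω = 574.0000×44/74 = 341.2973 rpm, sense flips to −
mesh 2 [74T→71T]: ω = 341.2973×74/71 = 355.7183 rpm, sense flips to +
mesh 3 [14T→14T]: ω = 355.7183×14/14 = 355.7183 rpm, sense flips to −
mesh 4 [24T→85T]: ω = 355.7183×24/85 = 100.4381 rpm, sense flips to +
mesh 5 [75T→72T]: ω = 100.4381×75/72 = 104.6230 rpm, sense flips to −
signed output speed = -104.6230 rpm

-104.6230 rpm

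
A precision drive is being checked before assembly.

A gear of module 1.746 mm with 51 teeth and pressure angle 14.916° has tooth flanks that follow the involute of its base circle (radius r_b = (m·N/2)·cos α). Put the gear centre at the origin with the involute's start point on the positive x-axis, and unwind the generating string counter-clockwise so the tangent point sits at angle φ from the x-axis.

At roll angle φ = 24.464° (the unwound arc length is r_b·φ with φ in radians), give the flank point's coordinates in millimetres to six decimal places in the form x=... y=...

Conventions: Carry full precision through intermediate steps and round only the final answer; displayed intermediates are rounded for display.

x=46.767556 y=1.096108

recognized (one wheel, involute flank): single-mesh tooth geometry, m = 1.746, N = 51
pitch radius r_p = m·N/2 = 1.746·51/2 = 44.523000
base radius r_b = r_p·cos α = 44.523000·cos 14.916° = 43.022764
roll angle φ = 24.464° = 0.42697735 rad
x = r_b·(cos φ + φ·sin φ) = 46.767556
y = r_b·(sin φ − φ·cos φ) = 1.096108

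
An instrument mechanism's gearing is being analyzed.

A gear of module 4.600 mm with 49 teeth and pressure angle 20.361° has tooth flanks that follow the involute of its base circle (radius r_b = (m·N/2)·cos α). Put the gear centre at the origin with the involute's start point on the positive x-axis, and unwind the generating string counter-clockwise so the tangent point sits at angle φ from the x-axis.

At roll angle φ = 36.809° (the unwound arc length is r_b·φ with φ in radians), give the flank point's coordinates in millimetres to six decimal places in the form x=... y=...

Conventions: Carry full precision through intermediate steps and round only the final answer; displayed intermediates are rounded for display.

x=125.263706 y=8.958709

topology: single-mesh involute geometry — m = 4.600, N = 49
pitch radius r_p = m·N/2 = 4.600·49/2 = 112.700000
base radius r_b = r_p·cos α = 112.700000·cos 20.361° = 105.658396
roll angle φ = 36.809° = 0.64243824 rad
x = r_b·(cos φ + φ·sin φ) = 125.263706
y = r_b·(sin φ − φ·cos φ) = 8.958709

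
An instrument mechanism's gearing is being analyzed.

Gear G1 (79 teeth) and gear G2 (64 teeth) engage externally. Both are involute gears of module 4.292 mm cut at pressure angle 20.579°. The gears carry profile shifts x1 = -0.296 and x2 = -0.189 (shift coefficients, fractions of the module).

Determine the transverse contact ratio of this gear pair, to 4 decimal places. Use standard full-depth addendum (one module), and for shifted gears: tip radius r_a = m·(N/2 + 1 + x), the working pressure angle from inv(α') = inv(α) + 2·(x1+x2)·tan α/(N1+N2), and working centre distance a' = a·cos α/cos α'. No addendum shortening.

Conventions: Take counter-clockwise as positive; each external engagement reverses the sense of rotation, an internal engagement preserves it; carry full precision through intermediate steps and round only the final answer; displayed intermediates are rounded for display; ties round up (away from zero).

1.8627

single-mesh involute tooth geometry (79T engaging 64T at module 4.292)
base radii: r_b1 = 158.715769, r_b2 = 128.579864
tip radii: r_a1 = 172.555568, r_a2 = 140.824812
inv(α') = inv(20.579°) + 2·(-0.296-0.189)·tan α/(79+64) = 0.01373893  ⇒  α' = 19.48151°
a' = a·cos α / cos α' = 306.8780·cos 20.579°/cos 19.48151° = 304.742380
action lengths: √(r_a1²−r_b1²) = 67.710624, √(r_a2²−r_b2²) = 57.435584
base pitch p_b = π·m·cos α = 12.623299
CR = (67.710624 + 57.435584 − 304.742380·sin 19.48151°)/12.623299 = 1.862734
contact ratio ≈ 1.8627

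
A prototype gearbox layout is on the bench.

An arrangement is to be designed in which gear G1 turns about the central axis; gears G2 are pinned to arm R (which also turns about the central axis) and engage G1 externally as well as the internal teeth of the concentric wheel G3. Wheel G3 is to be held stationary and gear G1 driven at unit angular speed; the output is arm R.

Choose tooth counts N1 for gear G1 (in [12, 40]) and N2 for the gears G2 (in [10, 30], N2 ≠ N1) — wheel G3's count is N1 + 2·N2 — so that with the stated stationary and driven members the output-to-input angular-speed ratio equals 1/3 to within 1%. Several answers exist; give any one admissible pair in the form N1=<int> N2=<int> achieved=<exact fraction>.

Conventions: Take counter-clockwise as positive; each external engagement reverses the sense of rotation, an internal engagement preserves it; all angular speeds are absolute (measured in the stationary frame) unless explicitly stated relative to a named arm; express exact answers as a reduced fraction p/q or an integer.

topology: planetary set — design target 1/3, arm = carrier (Willis)
Willis with ω_ring = 0: ω_arm/ω_sun = N1/(N1+N3); set equal to 1/3  ⇒  N3/N1 = 1/(1/3) − 1 = 2
N3 = N1 + 2·N2  ⇒  N2/N1 = (N3/N1 − 1)/2 = (2 − 1)/2 = 1/2
smallest multiple with N1 ≥ 12 and N2 ≥ 10: k = 10  ⇒  N1 = 10·2 = 20, N2 = 10·1 = 10 (N1 ≤ 40, N2 ≤ 30, N2 ≠ N1 ✓), N3 = 20 + 2·10 = 40
check: N1/(N1+N3) with N1 = 20, N3 = 40 gives 1/3; |achieved − target| = 0 ≤ 1/300 ✓

N1=20 N2=10 achieved=1/3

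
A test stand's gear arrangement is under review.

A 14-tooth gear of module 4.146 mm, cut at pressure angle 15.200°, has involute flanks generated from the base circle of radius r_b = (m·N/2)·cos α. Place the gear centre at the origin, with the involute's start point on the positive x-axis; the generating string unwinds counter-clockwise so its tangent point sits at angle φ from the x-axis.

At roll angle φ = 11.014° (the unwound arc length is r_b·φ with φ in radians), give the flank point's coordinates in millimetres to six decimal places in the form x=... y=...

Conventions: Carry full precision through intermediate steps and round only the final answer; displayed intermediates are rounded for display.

single-mesh involute tooth geometry (14T wheel at module 4.146)
pitch radius r_p = m·N/2 = 4.146·14/2 = 29.022000
base radius r_b = r_p·cos α = 29.022000·cos 15.200° = 28.006709
roll angle φ = 11.014° = 0.19223056 rad
x = r_b·(cos φ + φ·sin φ) = 28.519398
y = r_b·(sin φ − φ·cos φ) = 0.066070

x=28.519398 y=0.066070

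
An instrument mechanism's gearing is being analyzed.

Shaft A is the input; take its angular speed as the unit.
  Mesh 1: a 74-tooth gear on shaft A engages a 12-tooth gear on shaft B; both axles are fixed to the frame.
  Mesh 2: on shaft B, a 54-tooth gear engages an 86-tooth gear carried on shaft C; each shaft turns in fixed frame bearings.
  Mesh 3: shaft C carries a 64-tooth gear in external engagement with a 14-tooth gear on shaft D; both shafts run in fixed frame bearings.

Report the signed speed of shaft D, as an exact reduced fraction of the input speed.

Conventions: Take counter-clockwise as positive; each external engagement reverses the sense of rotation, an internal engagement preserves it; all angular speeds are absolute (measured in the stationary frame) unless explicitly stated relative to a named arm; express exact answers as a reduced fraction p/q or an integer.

3-mesh fixed-axis compound train (all bearings frame-fixed)
mesh 1 [74T→12T]: |ω|/ω_in = 1×74/12 = 37/6, sense flips to −
mesh 2 [54T→86T]: |ω|/ω_in = (37/6)×54/86 = 333/86, sense flips to +
mesh 3 [64T→14T]: |ω|/ω_in = (333/86)×64/14 = 5328/301, sense flips to −
signed output speed (× input speed) = -5328/301

-5328/301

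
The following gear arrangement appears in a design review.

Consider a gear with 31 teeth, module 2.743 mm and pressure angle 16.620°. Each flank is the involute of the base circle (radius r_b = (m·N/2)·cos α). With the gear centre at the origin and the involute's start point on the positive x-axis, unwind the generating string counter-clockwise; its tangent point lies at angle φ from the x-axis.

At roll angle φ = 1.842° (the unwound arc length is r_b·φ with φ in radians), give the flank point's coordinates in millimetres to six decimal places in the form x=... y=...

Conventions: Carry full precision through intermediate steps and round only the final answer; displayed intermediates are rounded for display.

recognized (one wheel, involute flank): single-mesh tooth geometry, m = 2.743, N = 31
pitch radius r_p = m·N/2 = 2.743·31/2 = 42.516500
base radius r_b = r_p·cos α = 42.516500·cos 16.620° = 40.740279
roll angle φ = 1.842° = 0.03214896 rad
x = r_b·(cos φ + φ·sin φ) = 40.761328
y = r_b·(sin φ − φ·cos φ) = 0.000451

x=40.761328 y=0.000451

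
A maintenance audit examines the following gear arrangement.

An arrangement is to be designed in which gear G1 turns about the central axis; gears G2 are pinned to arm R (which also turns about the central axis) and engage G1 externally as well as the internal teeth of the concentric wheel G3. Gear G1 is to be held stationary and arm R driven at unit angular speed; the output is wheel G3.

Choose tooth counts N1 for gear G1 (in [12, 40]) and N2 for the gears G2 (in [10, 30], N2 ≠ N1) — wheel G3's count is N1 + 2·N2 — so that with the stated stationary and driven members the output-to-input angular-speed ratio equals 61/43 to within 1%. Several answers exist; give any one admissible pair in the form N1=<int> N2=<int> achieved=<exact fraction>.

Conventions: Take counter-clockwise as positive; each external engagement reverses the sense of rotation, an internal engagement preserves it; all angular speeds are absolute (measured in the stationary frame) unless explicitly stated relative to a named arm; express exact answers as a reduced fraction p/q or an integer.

N1=36 N2=25 achieved=61/43

topology: planetary set — design target 61/43, arm = carrier (Willis)
Willis with ω_sun = 0: ω_ring/ω_arm = (N1+N3)/N3; set equal to 61/43  ⇒  N3/N1 = 1/(61/43 − 1) = 43/18
N3 = N1 + 2·N2  ⇒  N2/N1 = (N3/N1 − 1)/2 = (43/18 − 1)/2 = 25/36
smallest multiple with N1 ≥ 12 and N2 ≥ 10: k = 1  ⇒  N1 = 1·36 = 36, N2 = 1·25 = 25 (N1 ≤ 40, N2 ≤ 30, N2 ≠ N1 ✓), N3 = 36 + 2·25 = 86
check: (N1+N3)/N3 with N1 = 36, N3 = 86 gives 61/43; |achieved − target| = 0 ≤ 61/4300 ✓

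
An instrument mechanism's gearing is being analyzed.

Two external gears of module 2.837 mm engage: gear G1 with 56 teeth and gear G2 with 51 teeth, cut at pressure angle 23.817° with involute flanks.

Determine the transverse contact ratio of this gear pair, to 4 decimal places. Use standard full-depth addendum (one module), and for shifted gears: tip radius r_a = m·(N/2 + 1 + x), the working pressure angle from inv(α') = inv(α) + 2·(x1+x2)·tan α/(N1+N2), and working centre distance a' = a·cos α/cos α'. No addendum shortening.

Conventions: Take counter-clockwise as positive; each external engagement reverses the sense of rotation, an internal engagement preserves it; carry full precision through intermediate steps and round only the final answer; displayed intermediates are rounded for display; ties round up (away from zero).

recognized (one external pair, fixed centres): single-mesh tooth geometry, m = 2.837, N1 = 56, N2 = 51
base radii: r_b1 = 72.671222, r_b2 = 66.182720
tip radii: r_a1 = 82.273000, r_a2 = 75.180500
no profile shift: α' = α, a' = a
action lengths: √(r_a1²−r_b1²) = 38.571234, √(r_a2²−r_b2²) = 35.664481
base pitch p_b = π·m·cos α = 8.153692
CR = (38.571234 + 35.664481 − 151.779500·sin 23.81700°)/8.153692 = 1.587576
contact ratio ≈ 1.5876

1.5876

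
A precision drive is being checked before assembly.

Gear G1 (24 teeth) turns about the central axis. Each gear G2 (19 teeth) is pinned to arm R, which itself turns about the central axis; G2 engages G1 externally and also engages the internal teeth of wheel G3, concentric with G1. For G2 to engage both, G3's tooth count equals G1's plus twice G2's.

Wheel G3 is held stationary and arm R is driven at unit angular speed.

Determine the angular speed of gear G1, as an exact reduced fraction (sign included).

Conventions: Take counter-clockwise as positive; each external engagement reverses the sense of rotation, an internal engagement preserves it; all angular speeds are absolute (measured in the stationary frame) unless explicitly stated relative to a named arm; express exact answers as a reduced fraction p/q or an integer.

class = planetary set [G3 = 24+2·19 = 62; Willis about the carrier]
ring teeth: 24 + 2·19 = 62
24(ω_sun−ω_arm) = −62(ω_ring−ω_arm),  ω_ring = 0, ω_arm = 1
ω_sun = 1 − (62/24)(0−1) = 43/12
exact speed ratio = 43/12

43/12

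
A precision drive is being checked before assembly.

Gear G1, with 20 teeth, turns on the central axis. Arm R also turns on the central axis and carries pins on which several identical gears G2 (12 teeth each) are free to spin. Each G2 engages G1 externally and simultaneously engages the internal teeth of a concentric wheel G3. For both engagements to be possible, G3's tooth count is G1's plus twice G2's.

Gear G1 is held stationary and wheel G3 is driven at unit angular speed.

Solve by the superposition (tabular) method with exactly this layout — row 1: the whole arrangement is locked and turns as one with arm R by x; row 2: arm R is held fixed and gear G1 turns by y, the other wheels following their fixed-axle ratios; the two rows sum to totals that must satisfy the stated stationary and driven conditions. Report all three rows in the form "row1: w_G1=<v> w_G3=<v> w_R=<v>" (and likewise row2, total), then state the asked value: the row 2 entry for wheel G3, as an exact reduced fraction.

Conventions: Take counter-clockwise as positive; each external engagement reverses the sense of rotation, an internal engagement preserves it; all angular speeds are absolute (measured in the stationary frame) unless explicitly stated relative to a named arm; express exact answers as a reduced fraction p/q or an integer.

class = planetary set [G3 = 20+2·12 = 44; Willis about the carrier]
row 1: whole set turns with the arm by x
row 2: sun turns y, ring = −(20/44)·y, arm 0
boundary: total ω_sun = x + y = 0 and total ω_ring = x − (20/44)·y = 1  ⇒  y = -11/16, x = 11/16
row 2 ring = −(20/44)·(-11/16) = 5/16
totals (row 1 + row 2): sun 11/16 + (-11/16) = 0, ring 11/16 + 5/16 = 1, arm 11/16 + 0 = 11/16
asked cell (row2, ring) = 5/16

row1: w_G1=11/16 w_G3=11/16 w_R=11/16
row2: w_G1=-11/16 w_G3=5/16 w_R=0
total: w_G1=0 w_G3=1 w_R=11/16
asked value: 5/16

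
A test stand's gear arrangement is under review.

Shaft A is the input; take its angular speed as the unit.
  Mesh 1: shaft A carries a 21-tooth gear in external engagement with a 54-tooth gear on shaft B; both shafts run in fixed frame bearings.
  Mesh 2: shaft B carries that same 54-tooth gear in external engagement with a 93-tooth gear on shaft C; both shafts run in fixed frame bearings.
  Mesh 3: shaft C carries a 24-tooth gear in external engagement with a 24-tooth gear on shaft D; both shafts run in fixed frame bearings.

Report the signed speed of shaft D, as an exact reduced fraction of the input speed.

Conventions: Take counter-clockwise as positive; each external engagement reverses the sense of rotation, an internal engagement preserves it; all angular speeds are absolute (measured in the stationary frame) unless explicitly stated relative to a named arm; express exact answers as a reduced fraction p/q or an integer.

-7/31

3-mesh fixed-axis compound train (all bearings frame-fixed)
mesh 1 [21T→54T]: |ω|/ω_in = 1×21/54 = 7/18, sense flips to −
mesh 2 [54T→93T]: |ω|/ω_in = (7/18)×54/93 = 7/31, sense flips to +
mesh 3 [24T→24T]: |ω|/ω_in = (7/31)×24/24 = 7/31, sense flips to −
signed output speed (× input speed) = -7/31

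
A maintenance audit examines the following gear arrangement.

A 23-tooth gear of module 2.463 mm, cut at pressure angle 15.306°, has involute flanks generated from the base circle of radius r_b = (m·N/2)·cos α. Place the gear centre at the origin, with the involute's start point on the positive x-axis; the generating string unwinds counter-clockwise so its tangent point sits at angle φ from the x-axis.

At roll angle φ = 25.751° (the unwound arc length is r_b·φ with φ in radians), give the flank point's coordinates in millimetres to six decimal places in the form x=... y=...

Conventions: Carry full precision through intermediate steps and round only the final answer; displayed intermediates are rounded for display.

x=29.941289 y=0.810164

class = single-mesh tooth geometry [base-circle involute, m = 2.463, 23T]
pitch radius r_p = m·N/2 = 2.463·23/2 = 28.324500
base radius r_b = r_p·cos α = 28.324500·cos 15.306° = 27.319824
roll angle φ = 25.751° = 0.44943974 rad
x = r_b·(cos φ + φ·sin φ) = 29.941289
y = r_b·(sin φ − φ·cos φ) = 0.810164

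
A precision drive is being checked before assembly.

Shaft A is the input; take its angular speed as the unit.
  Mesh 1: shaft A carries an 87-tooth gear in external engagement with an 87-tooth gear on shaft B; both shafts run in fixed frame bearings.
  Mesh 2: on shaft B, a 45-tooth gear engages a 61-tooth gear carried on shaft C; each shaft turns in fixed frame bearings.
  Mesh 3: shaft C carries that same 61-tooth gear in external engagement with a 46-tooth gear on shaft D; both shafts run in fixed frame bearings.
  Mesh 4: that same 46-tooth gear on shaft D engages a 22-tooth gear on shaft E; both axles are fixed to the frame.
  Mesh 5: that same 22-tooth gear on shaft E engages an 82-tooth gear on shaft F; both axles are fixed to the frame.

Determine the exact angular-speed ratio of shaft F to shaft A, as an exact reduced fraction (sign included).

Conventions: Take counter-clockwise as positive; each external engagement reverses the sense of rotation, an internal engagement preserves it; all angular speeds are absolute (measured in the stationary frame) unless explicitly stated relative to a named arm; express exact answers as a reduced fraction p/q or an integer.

-45/82

class = fixed-axis compound train [5 meshes; 5 ratios multiply, 5 sense flips]
mesh 1 [87T→87T]: running ratio 1, sense −
mesh 2 [45T→61T]: running ratio 45/61, sense +
mesh 3 [61T→46T]: running ratio 45/46, sense −
mesh 4 [46T→22T]: running ratio 45/22, sense +
mesh 5 [22T→82T]: running ratio 45/82, sense −
ω_out/ω_in = -45/82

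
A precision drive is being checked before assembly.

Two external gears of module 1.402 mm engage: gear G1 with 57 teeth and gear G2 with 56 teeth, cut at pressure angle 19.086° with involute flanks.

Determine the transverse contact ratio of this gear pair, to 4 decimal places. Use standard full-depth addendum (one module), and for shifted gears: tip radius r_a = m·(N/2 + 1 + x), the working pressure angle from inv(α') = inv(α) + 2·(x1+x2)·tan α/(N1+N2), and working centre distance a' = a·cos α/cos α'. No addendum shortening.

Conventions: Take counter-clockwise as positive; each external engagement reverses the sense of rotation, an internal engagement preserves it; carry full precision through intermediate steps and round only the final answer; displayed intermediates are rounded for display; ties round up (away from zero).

recognized (one external pair, fixed centres): single-mesh tooth geometry, m = 1.402, N1 = 57, N2 = 56
base radii: r_b1 = 37.760517, r_b2 = 37.098052
tip radii: r_a1 = 41.359000, r_a2 = 40.658000
no profile shift: α' = α, a' = a
action lengths: √(r_a1²−r_b1²) = 16.873358, √(r_a2²−r_b2²) = 16.637533
base pitch p_b = π·m·cos α = 4.162392
CR = (16.873358 + 16.637533 − 79.213000·sin 19.08600°)/4.162392 = 1.828100
contact ratio ≈ 1.8281

1.8281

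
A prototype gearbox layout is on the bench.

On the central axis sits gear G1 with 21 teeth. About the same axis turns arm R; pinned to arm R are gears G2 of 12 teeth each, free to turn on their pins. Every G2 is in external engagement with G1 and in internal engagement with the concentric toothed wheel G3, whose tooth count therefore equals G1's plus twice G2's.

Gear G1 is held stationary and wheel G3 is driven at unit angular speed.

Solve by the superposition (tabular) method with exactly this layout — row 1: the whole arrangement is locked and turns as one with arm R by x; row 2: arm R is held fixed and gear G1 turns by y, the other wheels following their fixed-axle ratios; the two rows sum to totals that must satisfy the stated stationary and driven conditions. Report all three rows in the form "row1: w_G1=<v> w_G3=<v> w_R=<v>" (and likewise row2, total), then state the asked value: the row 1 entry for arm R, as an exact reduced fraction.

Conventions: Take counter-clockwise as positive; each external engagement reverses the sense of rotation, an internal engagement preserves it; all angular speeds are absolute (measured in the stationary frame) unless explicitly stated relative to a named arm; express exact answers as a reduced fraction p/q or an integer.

topology: planetary set — G1 21T / G2 12T / G3 45T, arm = carrier (Willis)
row 1 (train locked, turned with arm): all members turn x
row 2 — arm fixed, fixed-axis ratios: sun y, ring −(21/45)·y, arm 0
boundary: total ω_sun = x + y = 0 and total ω_ring = x − (21/45)·y = 1  ⇒  y = -15/22, x = 15/22
row 2 ring = −(21/45)·(-15/22) = 7/22
totals (row 1 + row 2): sun 15/22 + (-15/22) = 0, ring 15/22 + 7/22 = 1, arm 15/22 + 0 = 15/22
asked cell (row1, arm) = 15/22

row1: w_G1=15/22 w_G3=15/22 w_R=15/22
row2: w_G1=-15/22 w_G3=7/22 w_R=0
total: w_G1=0 w_G3=1 w_R=15/22
asked value: 15/22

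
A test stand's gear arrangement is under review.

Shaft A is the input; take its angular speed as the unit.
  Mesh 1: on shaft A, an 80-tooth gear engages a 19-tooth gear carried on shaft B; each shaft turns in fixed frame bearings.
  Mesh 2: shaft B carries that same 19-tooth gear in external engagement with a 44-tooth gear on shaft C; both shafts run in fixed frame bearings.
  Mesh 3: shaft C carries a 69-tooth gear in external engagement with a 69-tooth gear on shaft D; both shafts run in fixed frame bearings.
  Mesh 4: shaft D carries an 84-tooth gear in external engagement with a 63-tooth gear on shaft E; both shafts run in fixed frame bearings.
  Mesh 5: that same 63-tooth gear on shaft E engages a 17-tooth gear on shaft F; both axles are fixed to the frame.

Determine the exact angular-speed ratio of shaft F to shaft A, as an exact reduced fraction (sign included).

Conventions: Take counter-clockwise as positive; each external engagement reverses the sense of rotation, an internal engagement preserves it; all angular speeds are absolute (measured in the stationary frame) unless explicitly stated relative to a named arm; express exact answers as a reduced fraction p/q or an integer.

-1680/187

class = fixed-axis compound train [5 meshes; 5 ratios multiply, 5 sense flips]
mesh 1 [80T→19T]: running ratio 80/19, sense −
mesh 2 [19T→44T]: running ratio 20/11, sense +
mesh 3 [69T→69T]: running ratio 20/11, sense −
mesh 4 [84T→63T]: running ratio 80/33, sense +
mesh 5 [63T→17T]: running ratio 1680/187, sense −
ω_out/ω_in = -1680/187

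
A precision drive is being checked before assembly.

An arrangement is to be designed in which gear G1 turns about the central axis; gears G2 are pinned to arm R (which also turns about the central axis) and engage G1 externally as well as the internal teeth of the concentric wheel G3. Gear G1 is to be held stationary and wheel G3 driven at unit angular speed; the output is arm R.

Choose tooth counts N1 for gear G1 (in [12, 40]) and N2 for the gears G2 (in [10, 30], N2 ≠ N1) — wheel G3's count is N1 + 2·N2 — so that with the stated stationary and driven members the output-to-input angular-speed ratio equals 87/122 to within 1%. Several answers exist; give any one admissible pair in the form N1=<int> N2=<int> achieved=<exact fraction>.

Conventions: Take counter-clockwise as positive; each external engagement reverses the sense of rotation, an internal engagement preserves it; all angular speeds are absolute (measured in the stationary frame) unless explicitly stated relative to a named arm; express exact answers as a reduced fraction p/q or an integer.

class = planetary set [ratio 87/122 wanted; Willis about the carrier]
Willis with ω_sun = 0: ω_arm/ω_ring = N3/(N1+N3); set equal to 87/122  ⇒  N3/N1 = (87/122)/(1 − 87/122) = 87/35
N3 = N1 + 2·N2  ⇒  N2/N1 = (N3/N1 − 1)/2 = (87/35 − 1)/2 = 26/35
smallest multiple with N1 ≥ 12 and N2 ≥ 10: k = 1  ⇒  N1 = 1·35 = 35, N2 = 1·26 = 26 (N1 ≤ 40, N2 ≤ 30, N2 ≠ N1 ✓), N3 = 35 + 2·26 = 87
check: N3/(N1+N3) with N1 = 35, N3 = 87 gives 87/122; |achieved − target| = 0 ≤ 87/12200 ✓

N1=35 N2=26 achieved=87/122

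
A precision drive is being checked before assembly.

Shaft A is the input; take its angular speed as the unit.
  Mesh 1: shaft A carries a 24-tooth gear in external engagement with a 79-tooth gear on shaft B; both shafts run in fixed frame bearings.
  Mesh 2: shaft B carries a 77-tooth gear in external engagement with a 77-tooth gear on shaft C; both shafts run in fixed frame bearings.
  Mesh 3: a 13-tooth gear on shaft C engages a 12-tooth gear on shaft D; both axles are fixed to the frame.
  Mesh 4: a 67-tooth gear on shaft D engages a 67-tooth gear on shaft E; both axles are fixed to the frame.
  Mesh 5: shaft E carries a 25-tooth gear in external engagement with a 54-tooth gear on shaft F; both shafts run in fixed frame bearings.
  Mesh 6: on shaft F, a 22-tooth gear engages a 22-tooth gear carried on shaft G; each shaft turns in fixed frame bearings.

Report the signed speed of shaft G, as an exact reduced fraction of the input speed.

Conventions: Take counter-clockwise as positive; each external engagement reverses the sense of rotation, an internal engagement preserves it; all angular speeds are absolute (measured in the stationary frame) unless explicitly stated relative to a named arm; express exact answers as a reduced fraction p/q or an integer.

6-mesh fixed-axis compound train (all bearings frame-fixed)
mesh 1 [24T→79T]: |ω|/ω_in = 1×24/79 = 24/79, sense flips to −
mesh 2 [77T→77T]: |ω|/ω_in = (24/79)×77/77 = 24/79, sense flips to +
mesh 3 [13T→12T]: |ω|/ω_in = (24/79)×13/12 = 26/79, sense flips to −
mesh 4 [67T→67T]: |ω|/ω_in = (26/79)×67/67 = 26/79, sense flips to +
mesh 5 [25T→54T]: |ω|/ω_in = (26/79)×25/54 = 325/2133, sense flips to −
mesh 6 [22T→22T]: |ω|/ω_in = (325/2133)×22/22 = 325/2133, sense flips to +
signed output speed (× input speed) = 325/2133

325/2133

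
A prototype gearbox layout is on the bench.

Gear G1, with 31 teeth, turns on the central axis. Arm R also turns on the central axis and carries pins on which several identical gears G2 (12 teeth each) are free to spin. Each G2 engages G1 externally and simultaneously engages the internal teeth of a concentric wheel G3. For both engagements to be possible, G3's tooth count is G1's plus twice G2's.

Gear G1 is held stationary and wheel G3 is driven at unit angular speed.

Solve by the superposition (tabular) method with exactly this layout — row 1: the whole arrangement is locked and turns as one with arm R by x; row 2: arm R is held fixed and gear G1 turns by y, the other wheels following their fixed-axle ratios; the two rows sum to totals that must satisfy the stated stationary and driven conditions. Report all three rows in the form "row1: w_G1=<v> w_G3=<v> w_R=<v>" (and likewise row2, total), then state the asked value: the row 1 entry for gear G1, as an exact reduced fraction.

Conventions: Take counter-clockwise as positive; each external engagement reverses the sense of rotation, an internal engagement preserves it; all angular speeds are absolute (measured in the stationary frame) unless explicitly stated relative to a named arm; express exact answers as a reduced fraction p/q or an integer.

row1: w_G1=55/86 w_G3=55/86 w_R=55/86
row2: w_G1=-55/86 w_G3=31/86 w_R=0
total: w_G1=0 w_G3=1 w_R=55/86
asked value: 55/86

topology: planetary set — G1 31T / G2 12T / G3 55T, arm = carrier (Willis)
superposition row 1 [locked train]: every member turns x
row 2: sun turns y, ring = −(31/55)·y, arm 0
boundary: total ω_sun = x + y = 0 and total ω_ring = x − (31/55)·y = 1  ⇒  y = -55/86, x = 55/86
row 2 ring = −(31/55)·(-55/86) = 31/86
totals (row 1 + row 2): sun 55/86 + (-55/86) = 0, ring 55/86 + 31/86 = 1, arm 55/86 + 0 = 55/86
asked cell (row1, sun) = 55/86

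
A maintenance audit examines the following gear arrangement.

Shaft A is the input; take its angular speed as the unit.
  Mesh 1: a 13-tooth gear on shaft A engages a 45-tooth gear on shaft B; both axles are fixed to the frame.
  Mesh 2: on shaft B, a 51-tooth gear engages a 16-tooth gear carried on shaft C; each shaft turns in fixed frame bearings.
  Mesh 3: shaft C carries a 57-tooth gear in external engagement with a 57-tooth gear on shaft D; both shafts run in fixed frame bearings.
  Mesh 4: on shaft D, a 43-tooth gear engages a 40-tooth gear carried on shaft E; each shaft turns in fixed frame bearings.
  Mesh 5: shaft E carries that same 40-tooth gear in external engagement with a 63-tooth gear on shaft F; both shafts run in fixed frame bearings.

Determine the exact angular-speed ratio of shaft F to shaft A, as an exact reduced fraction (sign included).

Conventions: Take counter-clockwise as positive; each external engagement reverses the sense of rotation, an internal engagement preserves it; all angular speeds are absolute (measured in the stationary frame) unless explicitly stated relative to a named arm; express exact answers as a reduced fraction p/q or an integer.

-9503/15120

class = fixed-axis compound train [5 meshes; 5 ratios multiply, 5 sense flips]
mesh 1 [13T→45T]: running ratio 13/45, sense −
mesh 2 [51T→16T]: running ratio 221/240, sense +
mesh 3 [57T→57T]: running ratio 221/240, sense −
mesh 4 [43T→40T]: running ratio 9503/9600, sense +
mesh 5 [40T→63T]: running ratio 9503/15120, sense −
ω_out/ω_in = -9503/15120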